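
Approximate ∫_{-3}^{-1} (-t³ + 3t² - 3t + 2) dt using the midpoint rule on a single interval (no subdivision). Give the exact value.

M = (b−a)·f(-2) = 2·(28) = 56.

56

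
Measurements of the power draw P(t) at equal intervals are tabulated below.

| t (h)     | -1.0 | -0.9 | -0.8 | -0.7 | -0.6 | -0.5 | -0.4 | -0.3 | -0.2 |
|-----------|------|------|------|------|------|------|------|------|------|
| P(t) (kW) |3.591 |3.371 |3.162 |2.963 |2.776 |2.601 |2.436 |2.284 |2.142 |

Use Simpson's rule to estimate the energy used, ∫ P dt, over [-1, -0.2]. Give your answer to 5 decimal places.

h = 0.1, n = 8.
(h/3)·[y₀ + 4y₁ + 2y₂ + 4y₃ + 2y₄ + 4y₅ + 2y₆ + 4y₇ + y₈] = 0.033333·(67.357) = 2.24523.

2.24523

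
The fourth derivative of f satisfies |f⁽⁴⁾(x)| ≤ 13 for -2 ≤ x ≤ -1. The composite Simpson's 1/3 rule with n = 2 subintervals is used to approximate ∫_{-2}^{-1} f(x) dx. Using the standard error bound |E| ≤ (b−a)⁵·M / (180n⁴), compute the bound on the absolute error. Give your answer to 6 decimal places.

0.004514

|E| ≤ (1)⁵·13 / (180·2⁴) = 13/2880 = 0.004514.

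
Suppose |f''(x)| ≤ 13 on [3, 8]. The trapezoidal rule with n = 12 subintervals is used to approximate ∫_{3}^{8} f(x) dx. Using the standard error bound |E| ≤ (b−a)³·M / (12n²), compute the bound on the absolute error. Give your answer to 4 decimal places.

|E| ≤ (5)³·13 / (12·12²) = 1625/1728 = 0.9404.

0.9404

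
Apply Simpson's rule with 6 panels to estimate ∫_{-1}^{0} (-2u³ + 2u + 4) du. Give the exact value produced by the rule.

h = (0 − (-1))/6 = 0.166667.
Nodes u₀,…,u₆ = -1, -0.833333, -0.666667, -0.5, -0.333333, -0.166667, 0.
f(u) = -2u³ + 2u + 4: f₀=4, f₁=3.490741, f₂=3.259259, f₃=3.25, f₄=3.407407, f₅=3.675926, f₆=4.
(h/3)·[f₀ + 4f₁ + 2f₂ + 4f₃ + 2f₄ + 4f₅ + f₆] = 0.055556·(63) = 3.5.

3.5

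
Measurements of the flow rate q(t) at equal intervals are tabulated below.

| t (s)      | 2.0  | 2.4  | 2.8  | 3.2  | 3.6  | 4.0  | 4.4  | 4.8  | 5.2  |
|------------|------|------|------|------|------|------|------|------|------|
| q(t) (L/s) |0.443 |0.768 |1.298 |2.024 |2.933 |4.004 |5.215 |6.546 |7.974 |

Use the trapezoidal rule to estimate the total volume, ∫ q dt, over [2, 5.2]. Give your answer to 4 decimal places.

h = 0.4, n = 8.
(h/2)·[y₀ + 2y₁ + 2y₂ + 2y₃ + 2y₄ + 2y₅ + 2y₆ + 2y₇ + y₈] = 0.2·(53.993) = 10.7986.

10.7986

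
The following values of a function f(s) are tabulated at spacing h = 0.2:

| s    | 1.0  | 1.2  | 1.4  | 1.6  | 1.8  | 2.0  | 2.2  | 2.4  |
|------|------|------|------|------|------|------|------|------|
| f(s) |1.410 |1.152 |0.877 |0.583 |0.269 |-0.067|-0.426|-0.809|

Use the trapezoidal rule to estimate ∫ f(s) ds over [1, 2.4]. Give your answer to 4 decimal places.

0.5377

h = 0.2, n = 7.
(h/2)·[y₀ + 2y₁ + 2y₂ + 2y₃ + 2y₄ + 2y₅ + 2y₆ + y₇] = 0.1·(5.377) = 0.5377.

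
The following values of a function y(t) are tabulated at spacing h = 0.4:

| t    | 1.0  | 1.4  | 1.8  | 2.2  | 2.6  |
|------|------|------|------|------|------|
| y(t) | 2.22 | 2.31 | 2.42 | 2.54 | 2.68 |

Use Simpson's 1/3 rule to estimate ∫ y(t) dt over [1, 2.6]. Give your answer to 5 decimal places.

3.88533

h = 0.4, n = 4.
(h/3)·[y₀ + 4y₁ + 2y₂ + 4y₃ + y₄] = 0.133333·(29.14) = 3.88533.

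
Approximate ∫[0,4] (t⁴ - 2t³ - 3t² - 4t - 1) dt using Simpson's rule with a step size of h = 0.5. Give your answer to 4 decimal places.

h = (4 − 0)/8 = 0.5.
Nodes t₀,…,t₈ = 0, 0.5, 1, 1.5, 2, 2.5, 3, 3.5, 4.
f(t) = t⁴ - 2t³ - 3t² - 4t - 1: f₀=-1, f₁=-3.9375, f₂=-9, f₃=-15.4375, f₄=-21, f₅=-21.9375, f₆=-13, f₇=12.5625, f₈=63.
(h/3)·[f₀ + 4f₁ + 2f₂ + 4f₃ + 2f₄ + 4f₅ + 2f₆ + 4f₇ + f₈] = 0.166667·(-139) = -23.1667.

-23.1667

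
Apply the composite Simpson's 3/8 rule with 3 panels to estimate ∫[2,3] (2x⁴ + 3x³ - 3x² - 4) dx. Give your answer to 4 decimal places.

110.1574

h = (3 − 2)/3 = 0.333333.
Nodes x₀,…,x₃ = 2, 2.333333, 2.666667, 3.
f(x) = 2x⁴ + 3x³ - 3x² - 4: f₀=40, f₁=77.061728, f₂=132.691358, f₃=212.
(3h/8)·[f₀ + 3f₁ + 3f₂ + f₃] = 0.125·(881.259259) = 110.1574.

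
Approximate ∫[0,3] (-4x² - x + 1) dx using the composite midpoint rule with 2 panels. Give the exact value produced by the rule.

h = (3 − 0)/2 = 1.5.
Midpoints m₁,…,m₂ = 0.75, 2.25.
f(m₁)=-2, f(m₂)=-21.5.
h·[f(m₁) + f(m₂)] = 1.5·(-23.5) = -35.25.

-35.25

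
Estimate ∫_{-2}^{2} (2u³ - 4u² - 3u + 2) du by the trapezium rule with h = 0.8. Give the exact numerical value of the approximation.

-15.04

h = (2 − (-2))/5 = 0.8.
Nodes u₀,…,u₅ = -2, -1.2, -0.4, 0.4, 1.2, 2.
f(u) = 2u³ - 4u² - 3u + 2: f₀=-24, f₁=-3.616, f₂=2.432, f₃=0.288, f₄=-3.904, f₅=-4.
(h/2)·[f₀ + 2f₁ + 2f₂ + 2f₃ + 2f₄ + f₅] = 0.4·(-37.6) = -15.04.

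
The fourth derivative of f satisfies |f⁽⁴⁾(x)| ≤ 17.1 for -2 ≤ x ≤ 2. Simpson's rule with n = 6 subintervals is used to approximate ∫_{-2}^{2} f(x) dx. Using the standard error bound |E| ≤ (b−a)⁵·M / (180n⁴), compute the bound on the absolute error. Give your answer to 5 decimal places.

0.07506

|E| ≤ (4)⁵·17.1 / (180·6⁴) = 17510.4/233280 = 0.07506.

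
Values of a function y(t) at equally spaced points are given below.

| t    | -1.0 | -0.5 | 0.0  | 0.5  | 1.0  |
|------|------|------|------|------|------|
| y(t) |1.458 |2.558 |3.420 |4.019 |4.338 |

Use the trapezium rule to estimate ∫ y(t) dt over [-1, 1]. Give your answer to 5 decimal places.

h = 0.5, n = 4.
(h/2)·[y₀ + 2y₁ + 2y₂ + 2y₃ + y₄] = 0.25·(25.790) = 6.44750.

6.44750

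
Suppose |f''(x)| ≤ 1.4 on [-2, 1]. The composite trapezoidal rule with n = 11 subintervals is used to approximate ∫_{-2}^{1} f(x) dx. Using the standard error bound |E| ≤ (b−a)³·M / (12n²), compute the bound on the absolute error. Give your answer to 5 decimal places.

0.02603

|E| ≤ (3)³·1.4 / (12·11²) = 37.8/1452 = 0.02603.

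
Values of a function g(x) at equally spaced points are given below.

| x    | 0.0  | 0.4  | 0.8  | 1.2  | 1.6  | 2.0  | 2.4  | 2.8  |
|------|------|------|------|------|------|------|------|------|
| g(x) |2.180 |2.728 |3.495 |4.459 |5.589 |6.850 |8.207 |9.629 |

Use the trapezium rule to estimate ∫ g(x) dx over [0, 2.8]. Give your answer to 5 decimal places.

14.89300

h = 0.4, n = 7.
(h/2)·[y₀ + 2y₁ + 2y₂ + 2y₃ + 2y₄ + 2y₅ + 2y₆ + y₇] = 0.2·(74.465) = 14.89300.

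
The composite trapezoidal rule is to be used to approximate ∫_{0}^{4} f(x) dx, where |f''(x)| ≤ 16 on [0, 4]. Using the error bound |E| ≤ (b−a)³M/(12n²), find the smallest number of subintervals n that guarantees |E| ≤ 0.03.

Need 1024/(12n²) ≤ 0.03.
n² ≥ 1024/(12·0.03) = 2844.44 ⇒ n ≥ 53.3333, so the smallest n is 54.

54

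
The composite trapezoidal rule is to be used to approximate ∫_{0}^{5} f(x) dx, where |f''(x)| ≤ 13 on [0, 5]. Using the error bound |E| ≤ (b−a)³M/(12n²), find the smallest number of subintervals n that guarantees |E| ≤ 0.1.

Need 1625/(12n²) ≤ 0.1.
n² ≥ 1625/(12·0.1) = 1354.17 ⇒ n ≥ 36.7990, so the smallest n is 37.

37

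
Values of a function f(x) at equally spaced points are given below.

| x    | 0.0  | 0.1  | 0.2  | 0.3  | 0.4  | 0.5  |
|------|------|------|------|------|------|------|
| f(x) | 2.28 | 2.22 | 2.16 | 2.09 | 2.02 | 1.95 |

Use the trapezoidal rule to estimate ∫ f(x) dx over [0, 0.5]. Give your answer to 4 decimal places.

h = 0.1, n = 5.
(h/2)·[y₀ + 2y₁ + 2y₂ + 2y₃ + 2y₄ + y₅] = 0.05·(21.21) = 1.0605.

1.0605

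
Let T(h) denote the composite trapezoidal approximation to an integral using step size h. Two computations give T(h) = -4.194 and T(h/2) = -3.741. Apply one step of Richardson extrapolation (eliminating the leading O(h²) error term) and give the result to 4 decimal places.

-3.5900

R = (4·T(h/2) − T(h)) / 3 = (4·(-3.741) − (-4.194))/3 = (-10.770)/3 = -3.5900.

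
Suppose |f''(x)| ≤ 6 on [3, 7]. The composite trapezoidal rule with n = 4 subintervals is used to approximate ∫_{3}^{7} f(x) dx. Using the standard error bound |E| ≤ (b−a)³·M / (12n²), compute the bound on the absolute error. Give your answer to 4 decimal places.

|E| ≤ (4)³·6 / (12·4²) = 384/192 = 2.0000.

2.0000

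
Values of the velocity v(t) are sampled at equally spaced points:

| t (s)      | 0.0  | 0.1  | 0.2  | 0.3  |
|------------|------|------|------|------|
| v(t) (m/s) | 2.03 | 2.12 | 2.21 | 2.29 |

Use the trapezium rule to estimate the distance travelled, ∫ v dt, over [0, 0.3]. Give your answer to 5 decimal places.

0.64900

h = 0.1, n = 3.
(h/2)·[y₀ + 2y₁ + 2y₂ + y₃] = 0.05·(12.98) = 0.64900.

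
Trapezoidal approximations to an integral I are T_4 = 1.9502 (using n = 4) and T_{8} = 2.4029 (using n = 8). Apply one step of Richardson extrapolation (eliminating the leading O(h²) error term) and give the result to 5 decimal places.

R = (4·T_{8} − T_4) / 3 = (4·2.4029 − 1.9502)/3 = (7.6614)/3 = 2.55380.

2.55380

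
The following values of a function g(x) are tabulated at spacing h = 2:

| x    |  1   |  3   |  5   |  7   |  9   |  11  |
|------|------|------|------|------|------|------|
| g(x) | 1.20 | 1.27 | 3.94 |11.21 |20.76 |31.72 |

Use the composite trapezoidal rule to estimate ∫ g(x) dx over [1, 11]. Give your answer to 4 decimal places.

107.2800

h = 2, n = 5.
(h/2)·[y₀ + 2y₁ + 2y₂ + 2y₃ + 2y₄ + y₅] = 1·(107.28) = 107.2800.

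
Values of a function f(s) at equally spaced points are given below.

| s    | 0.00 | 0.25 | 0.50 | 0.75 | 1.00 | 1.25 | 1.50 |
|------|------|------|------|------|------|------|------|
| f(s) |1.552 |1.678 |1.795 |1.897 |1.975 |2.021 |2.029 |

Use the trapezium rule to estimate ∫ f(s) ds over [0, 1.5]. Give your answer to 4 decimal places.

h = 0.25, n = 6.
(h/2)·[y₀ + 2y₁ + 2y₂ + 2y₃ + 2y₄ + 2y₅ + y₆] = 0.125·(22.313) = 2.7891.

2.7891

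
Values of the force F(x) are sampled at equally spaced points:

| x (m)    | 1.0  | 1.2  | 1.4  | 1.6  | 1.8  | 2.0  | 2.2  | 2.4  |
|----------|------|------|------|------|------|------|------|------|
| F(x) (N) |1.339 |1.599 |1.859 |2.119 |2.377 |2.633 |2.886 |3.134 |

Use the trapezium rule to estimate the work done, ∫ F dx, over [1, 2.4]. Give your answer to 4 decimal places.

h = 0.2, n = 7.
(h/2)·[y₀ + 2y₁ + 2y₂ + 2y₃ + 2y₄ + 2y₅ + 2y₆ + y₇] = 0.1·(31.419) = 3.1419.

3.1419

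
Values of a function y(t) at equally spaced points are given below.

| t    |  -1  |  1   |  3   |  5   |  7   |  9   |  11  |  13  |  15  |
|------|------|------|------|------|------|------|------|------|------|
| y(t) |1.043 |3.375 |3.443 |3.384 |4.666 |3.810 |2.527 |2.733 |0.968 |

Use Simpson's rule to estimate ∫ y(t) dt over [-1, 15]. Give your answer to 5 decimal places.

50.99400

h = 2, n = 8.
(h/3)·[y₀ + 4y₁ + 2y₂ + 4y₃ + 2y₄ + 4y₅ + 2y₆ + 4y₇ + y₈] = 0.666667·(76.491) = 50.99400.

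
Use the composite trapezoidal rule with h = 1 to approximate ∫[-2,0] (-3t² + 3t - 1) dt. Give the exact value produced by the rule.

-17

h = (0 − (-2))/2 = 1.
Nodes t₀,…,t₂ = -2, -1, 0.
f(t) = -3t² + 3t - 1: f₀=-19, f₁=-7, f₂=-1.
(h/2)·[f₀ + 2f₁ + f₂] = 0.5·(-34) = -17.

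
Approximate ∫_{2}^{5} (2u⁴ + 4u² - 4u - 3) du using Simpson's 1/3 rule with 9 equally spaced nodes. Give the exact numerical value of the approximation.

h = (5 − 2)/8 = 0.375.
Nodes u₀,…,u₈ = 2, 2.375, 2.75, 3.125, 3.5, 3.875, 4.25, 4.625, 5.
f(u) = 2u⁴ + 4u² - 4u - 3: f₀=37, f₁=73.69580078125, f₂=130.6328125, f₃=214.29736328125, f₄=332.125, f₅=492.50048828125, f₆=704.7578125, f₇=979.18017578125, f₈=1327.
(h/3)·[f₀ + 4f₁ + 2f₂ + 4f₃ + 2f₄ + 4f₅ + 2f₆ + 4f₇ + f₈] = 0.125·(10737.7265625) = 1342.2158203125.

1342.2158203125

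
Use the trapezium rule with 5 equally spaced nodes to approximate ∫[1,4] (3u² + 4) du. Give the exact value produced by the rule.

h = (4 − 1)/4 = 0.75.
Nodes u₀,…,u₄ = 1, 1.75, 2.5, 3.25, 4.
f(u) = 3u² + 4: f₀=7, f₁=13.1875, f₂=22.75, f₃=35.6875, f₄=52.
(h/2)·[f₀ + 2f₁ + 2f₂ + 2f₃ + f₄] = 0.375·(202.25) = 75.84375.

75.84375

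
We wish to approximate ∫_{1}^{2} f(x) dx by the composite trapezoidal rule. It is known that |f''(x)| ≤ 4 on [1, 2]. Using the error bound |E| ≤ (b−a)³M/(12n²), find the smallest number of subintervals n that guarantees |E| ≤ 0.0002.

Need 4/(12n²) ≤ 0.0002.
n² ≥ 4/(12·0.0002) = 1666.67 ⇒ n ≥ 40.8248, so the smallest n is 41.

41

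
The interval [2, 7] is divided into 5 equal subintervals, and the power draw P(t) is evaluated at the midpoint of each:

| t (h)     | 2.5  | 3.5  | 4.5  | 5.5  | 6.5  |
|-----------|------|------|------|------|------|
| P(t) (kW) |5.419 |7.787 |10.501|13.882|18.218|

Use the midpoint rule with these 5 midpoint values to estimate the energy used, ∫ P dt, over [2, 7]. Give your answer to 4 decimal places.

h = 1, n = 5.
h·[y(m₁) + y(m₂) + y(m₃) + y(m₄) + y(m₅)] = 1·(55.807) = 55.8070.

55.8070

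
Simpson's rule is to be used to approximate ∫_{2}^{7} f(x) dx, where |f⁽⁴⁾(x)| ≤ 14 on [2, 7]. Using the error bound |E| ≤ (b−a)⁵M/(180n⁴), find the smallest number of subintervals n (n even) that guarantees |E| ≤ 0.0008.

Need 43750/(180n⁴) ≤ 0.0008.
n⁴ ≥ 43750/(180·0.0008) = 303819 ⇒ n ≥ 23.4776, so the smallest even n is 24. (n must be even for Simpson's rule.)

24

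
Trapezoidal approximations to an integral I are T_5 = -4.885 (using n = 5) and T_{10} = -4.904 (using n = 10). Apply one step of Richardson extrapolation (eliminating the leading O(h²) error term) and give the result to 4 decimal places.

-4.9103

R = (4·T_{10} − T_5) / 3 = (4·(-4.904) − (-4.885))/3 = (-14.731)/3 = -4.9103.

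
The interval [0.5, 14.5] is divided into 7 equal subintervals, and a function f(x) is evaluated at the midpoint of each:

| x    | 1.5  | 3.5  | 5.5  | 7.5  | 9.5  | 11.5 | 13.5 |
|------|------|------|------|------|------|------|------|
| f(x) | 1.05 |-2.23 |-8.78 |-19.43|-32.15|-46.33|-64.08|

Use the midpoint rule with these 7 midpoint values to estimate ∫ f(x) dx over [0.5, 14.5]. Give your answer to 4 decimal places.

h = 2, n = 7.
h·[y(m₁) + y(m₂) + y(m₃) + y(m₄) + y(m₅) + y(m₆) + y(m₇)] = 2·(-171.95) = -343.9000.

-343.9000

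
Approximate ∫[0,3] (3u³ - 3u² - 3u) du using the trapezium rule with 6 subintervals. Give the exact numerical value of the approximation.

21.5625

h = (3 − 0)/6 = 0.5.
Nodes u₀,…,u₆ = 0, 0.5, 1, 1.5, 2, 2.5, 3.
f(u) = 3u³ - 3u² - 3u: f₀=0, f₁=-1.875, f₂=-3, f₃=-1.125, f₄=6, f₅=20.625, f₆=45.
(h/2)·[f₀ + 2f₁ + 2f₂ + 2f₃ + 2f₄ + 2f₅ + f₆] = 0.25·(86.25) = 21.5625.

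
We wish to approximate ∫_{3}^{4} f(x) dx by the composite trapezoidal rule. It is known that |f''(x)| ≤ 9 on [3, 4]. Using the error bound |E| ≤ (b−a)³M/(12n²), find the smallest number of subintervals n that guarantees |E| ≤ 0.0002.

Need 9/(12n²) ≤ 0.0002.
n² ≥ 9/(12·0.0002) = 3750 ⇒ n ≥ 61.2372, so the smallest n is 62.

62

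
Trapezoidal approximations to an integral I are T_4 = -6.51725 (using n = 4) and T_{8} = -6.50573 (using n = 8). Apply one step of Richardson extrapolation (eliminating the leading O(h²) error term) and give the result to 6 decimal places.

R = (4·T_{8} − T_4) / 3 = (4·(-6.50573) − (-6.51725))/3 = (-19.50567)/3 = -6.501890.

-6.501890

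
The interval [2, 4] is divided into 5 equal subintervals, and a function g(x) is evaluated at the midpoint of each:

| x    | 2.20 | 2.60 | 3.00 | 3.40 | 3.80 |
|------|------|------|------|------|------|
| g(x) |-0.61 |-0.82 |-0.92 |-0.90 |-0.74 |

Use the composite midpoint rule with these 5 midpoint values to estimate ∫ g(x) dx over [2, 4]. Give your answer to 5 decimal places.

-1.59600

h = 0.4, n = 5.
h·[y(m₁) + y(m₂) + y(m₃) + y(m₄) + y(m₅)] = 0.4·(-3.99) = -1.59600.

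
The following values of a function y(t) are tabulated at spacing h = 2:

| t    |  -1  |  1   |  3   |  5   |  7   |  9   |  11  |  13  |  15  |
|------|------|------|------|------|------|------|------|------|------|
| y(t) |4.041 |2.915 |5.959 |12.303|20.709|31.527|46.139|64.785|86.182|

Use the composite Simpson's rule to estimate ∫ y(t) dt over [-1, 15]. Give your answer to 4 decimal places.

454.6380

h = 2, n = 8.
(h/3)·[y₀ + 4y₁ + 2y₂ + 4y₃ + 2y₄ + 4y₅ + 2y₆ + 4y₇ + y₈] = 0.666667·(681.957) = 454.6380.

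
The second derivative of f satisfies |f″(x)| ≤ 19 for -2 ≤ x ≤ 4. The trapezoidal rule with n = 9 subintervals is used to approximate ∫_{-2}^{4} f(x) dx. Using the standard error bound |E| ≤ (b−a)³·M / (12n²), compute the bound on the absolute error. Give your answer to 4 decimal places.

4.2222

|E| ≤ (6)³·19 / (12·9²) = 4104/972 = 4.2222.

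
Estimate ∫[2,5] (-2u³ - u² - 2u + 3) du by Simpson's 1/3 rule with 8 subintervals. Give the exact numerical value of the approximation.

h = (5 − 2)/8 = 0.375.
Nodes u₀,…,u₈ = 2, 2.375, 2.75, 3.125, 3.5, 3.875, 4.25, 4.625, 5.
f(u) = -2u³ - u² - 2u + 3: f₀=-21, f₁=-34.18359375, f₂=-51.65625, f₃=-74.05078125, f₄=-102, f₅=-136.13671875, f₆=-177.09375, f₇=-225.50390625, f₈=-282.
(h/3)·[f₀ + 4f₁ + 2f₂ + 4f₃ + 2f₄ + 4f₅ + 2f₆ + 4f₇ + f₈] = 0.125·(-2844) = -355.5.

-355.5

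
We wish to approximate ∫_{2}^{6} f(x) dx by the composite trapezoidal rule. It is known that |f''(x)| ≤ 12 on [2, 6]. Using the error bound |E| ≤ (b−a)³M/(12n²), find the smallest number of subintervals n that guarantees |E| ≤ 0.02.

Need 768/(12n²) ≤ 0.02.
n² ≥ 768/(12·0.02) = 3200 ⇒ n ≥ 56.5685, so the smallest n is 57.

57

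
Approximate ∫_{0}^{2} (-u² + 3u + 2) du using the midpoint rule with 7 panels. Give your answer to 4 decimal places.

h = (2 − 0)/7 = 0.285714.
Midpoints m₁,…,m₇ = 0.142857, 0.428571, 0.714286, 1, 1.285714, 1.571429, 1.857143.
f(m₁)=2.408163, f(m₂)=3.102041, f(m₃)=3.632653, f(m₄)=4, f(m₅)=4.204082, f(m₆)=4.244898, f(m₇)=4.122449.
h·[f(m₁) + f(m₂) + f(m₃) + f(m₄) + f(m₅) + f(m₆) + f(m₇)] = 0.285714·(25.714286) = 7.3469.

7.3469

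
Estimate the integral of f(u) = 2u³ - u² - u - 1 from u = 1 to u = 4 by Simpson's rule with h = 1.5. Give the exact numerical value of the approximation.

h = (4 − 1)/2 = 1.5.
Nodes u₀,…,u₂ = 1, 2.5, 4.
f(u) = 2u³ - u² - u - 1: f₀=-1, f₁=21.5, f₂=107.
(h/3)·[f₀ + 4f₁ + f₂] = 0.5·(192) = 96.

96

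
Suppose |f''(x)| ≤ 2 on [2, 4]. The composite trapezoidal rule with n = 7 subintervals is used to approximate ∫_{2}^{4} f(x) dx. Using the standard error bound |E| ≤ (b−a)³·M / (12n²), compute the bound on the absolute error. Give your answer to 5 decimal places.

0.02721

|E| ≤ (2)³·2 / (12·7²) = 16/588 = 0.02721.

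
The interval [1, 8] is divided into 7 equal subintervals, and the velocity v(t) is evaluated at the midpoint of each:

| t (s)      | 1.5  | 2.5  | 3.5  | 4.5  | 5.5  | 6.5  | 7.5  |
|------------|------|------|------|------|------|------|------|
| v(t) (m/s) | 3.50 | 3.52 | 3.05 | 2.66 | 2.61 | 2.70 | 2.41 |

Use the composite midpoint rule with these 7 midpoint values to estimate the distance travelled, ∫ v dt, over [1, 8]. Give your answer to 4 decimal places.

20.4500

h = 1, n = 7.
h·[y(m₁) + y(m₂) + y(m₃) + y(m₄) + y(m₅) + y(m₆) + y(m₇)] = 1·(20.45) = 20.4500.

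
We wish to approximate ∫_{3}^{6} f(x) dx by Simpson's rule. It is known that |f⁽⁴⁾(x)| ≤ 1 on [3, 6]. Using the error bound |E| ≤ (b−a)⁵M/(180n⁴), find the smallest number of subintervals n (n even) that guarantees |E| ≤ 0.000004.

Need 243/(180n⁴) ≤ 0.000004.
n⁴ ≥ 243/(180·0.000004) = 337500 ⇒ n ≥ 24.1029, so the smallest even n is 26. (n must be even for Simpson's rule.)

26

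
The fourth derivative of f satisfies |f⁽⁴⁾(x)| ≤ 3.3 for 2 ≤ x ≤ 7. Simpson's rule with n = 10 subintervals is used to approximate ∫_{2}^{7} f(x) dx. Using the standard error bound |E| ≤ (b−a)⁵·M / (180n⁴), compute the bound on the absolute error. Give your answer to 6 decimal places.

0.005729

|E| ≤ (5)⁵·3.3 / (180·10⁴) = 10312.5/1800000 = 0.005729.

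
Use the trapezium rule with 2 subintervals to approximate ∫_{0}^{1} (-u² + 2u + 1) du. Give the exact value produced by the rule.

1.625

h = (1 − 0)/2 = 0.5.
Nodes u₀,…,u₂ = 0, 0.5, 1.
f(u) = -u² + 2u + 1: f₀=1, f₁=1.75, f₂=2.
(h/2)·[f₀ + 2f₁ + f₂] = 0.25·(6.5) = 1.625.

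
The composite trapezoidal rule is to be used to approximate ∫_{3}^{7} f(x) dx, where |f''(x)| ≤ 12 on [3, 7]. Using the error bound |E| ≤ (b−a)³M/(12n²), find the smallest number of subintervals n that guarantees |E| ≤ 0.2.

18

Need 768/(12n²) ≤ 0.2.
n² ≥ 768/(12·0.2) = 320 ⇒ n ≥ 17.8885, so the smallest n is 18.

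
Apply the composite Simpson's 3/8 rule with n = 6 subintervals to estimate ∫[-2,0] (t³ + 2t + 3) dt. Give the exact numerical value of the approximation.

h = (0 − (-2))/6 = 0.333333.
Nodes t₀,…,t₆ = -2, -1.666667, -1.333333, -1, -0.666667, -0.333333, 0.
f(t) = t³ + 2t + 3: f₀=-9, f₁=-4.962963, f₂=-2.037037, f₃=0, f₄=1.370370, f₅=2.296296, f₆=3.
(3h/8)·[f₀ + 3f₁ + 3f₂ + 2f₃ + 3f₄ + 3f₅ + f₆] = 0.125·(-16) = -2.

-2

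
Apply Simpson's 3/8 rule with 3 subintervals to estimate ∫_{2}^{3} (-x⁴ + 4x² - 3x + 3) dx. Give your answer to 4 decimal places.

-21.3704

h = (3 − 2)/3 = 0.333333.
Nodes x₀,…,x₃ = 2, 2.333333, 2.666667, 3.
f(x) = -x⁴ + 4x² - 3x + 3: f₀=-3, f₁=-11.864198, f₂=-27.123457, f₃=-51.
(3h/8)·[f₀ + 3f₁ + 3f₂ + f₃] = 0.125·(-170.962963) = -21.3704.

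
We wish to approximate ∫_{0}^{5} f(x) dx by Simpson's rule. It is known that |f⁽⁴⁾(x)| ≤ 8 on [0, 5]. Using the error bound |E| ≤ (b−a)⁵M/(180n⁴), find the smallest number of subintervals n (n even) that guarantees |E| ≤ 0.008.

12

Need 25000/(180n⁴) ≤ 0.008.
n⁴ ≥ 25000/(180·0.008) = 17361.1 ⇒ n ≥ 11.4787, so the smallest even n is 12. (n must be even for Simpson's rule.)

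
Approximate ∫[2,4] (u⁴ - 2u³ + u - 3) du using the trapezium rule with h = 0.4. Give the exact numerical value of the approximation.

80.42496

h = (4 − 2)/5 = 0.4.
Nodes u₀,…,u₅ = 2, 2.4, 2.8, 3.2, 3.6, 4.
f(u) = u⁴ - 2u³ + u - 3: f₀=-1, f₁=4.9296, f₂=17.3616, f₃=39.5216, f₄=75.2496, f₅=129.
(h/2)·[f₀ + 2f₁ + 2f₂ + 2f₃ + 2f₄ + f₅] = 0.2·(402.1248) = 80.42496.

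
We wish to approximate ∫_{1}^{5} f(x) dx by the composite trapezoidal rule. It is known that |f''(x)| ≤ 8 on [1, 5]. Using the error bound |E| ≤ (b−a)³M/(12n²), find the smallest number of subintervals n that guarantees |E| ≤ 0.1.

21

Need 512/(12n²) ≤ 0.1.
n² ≥ 512/(12·0.1) = 426.667 ⇒ n ≥ 20.6559, so the smallest n is 21.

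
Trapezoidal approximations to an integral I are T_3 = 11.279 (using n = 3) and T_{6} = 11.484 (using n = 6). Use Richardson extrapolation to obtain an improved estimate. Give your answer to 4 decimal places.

11.5523

R = (4·T_{6} − T_3) / 3 = (4·11.484 − 11.279)/3 = (34.657)/3 = 11.5523.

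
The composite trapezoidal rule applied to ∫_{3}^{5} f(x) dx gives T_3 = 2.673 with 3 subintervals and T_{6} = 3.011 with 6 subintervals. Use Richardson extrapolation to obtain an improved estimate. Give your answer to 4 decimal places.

3.1237

R = (4·T_{6} − T_3) / 3 = (4·3.011 − 2.673)/3 = (9.371)/3 = 3.1237.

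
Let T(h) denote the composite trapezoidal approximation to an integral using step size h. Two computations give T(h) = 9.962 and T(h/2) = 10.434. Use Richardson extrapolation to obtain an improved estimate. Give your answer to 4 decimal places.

R = (4·T(h/2) − T(h)) / 3 = (4·10.434 − 9.962)/3 = (31.774)/3 = 10.5913.

10.5913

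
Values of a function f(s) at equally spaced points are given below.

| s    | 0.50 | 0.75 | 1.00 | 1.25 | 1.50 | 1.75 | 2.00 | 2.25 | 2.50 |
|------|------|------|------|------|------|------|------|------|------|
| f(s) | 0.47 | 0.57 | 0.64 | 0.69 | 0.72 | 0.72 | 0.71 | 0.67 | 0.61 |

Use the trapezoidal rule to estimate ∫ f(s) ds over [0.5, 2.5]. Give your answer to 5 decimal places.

h = 0.25, n = 8.
(h/2)·[y₀ + 2y₁ + 2y₂ + 2y₃ + 2y₄ + 2y₅ + 2y₆ + 2y₇ + y₈] = 0.125·(10.52) = 1.31500.

1.31500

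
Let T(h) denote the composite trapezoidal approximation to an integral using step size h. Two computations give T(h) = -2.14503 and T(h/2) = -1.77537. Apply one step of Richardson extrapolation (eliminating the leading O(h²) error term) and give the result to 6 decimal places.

-1.652150

R = (4·T(h/2) − T(h)) / 3 = (4·(-1.77537) − (-2.14503))/3 = (-4.95645)/3 = -1.652150.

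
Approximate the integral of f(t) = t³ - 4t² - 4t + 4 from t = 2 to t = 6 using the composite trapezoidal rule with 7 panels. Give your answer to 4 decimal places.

-3.5918

h = (6 − 2)/7 = 0.571429.
Nodes t₀,…,t₇ = 2, 2.571429, 3.142857, 3.714286, 4.285714, 4.857143, 5.428571, 6.
f(t) = t³ - 4t² - 4t + 4: f₀=-12, f₁=-15.731778, f₂=-17.037901, f₃=-14.798834, f₄=-7.895044, f₅=4.793003, f₆=24.384840, f₇=52.
(h/2)·[f₀ + 2f₁ + 2f₂ + 2f₃ + 2f₄ + 2f₅ + 2f₆ + f₇] = 0.285714·(-12.571429) = -3.5918.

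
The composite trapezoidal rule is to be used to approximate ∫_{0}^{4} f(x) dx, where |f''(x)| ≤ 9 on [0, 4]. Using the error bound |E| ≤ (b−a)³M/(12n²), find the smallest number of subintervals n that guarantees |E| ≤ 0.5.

Need 576/(12n²) ≤ 0.5.
n² ≥ 576/(12·0.5) = 96 ⇒ n ≥ 9.7980, so the smallest n is 10.

10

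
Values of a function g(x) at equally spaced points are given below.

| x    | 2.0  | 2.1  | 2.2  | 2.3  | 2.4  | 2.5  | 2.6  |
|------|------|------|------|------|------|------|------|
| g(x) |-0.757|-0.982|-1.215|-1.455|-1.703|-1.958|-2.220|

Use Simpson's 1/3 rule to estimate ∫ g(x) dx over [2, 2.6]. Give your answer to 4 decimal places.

h = 0.1, n = 6.
(h/3)·[y₀ + 4y₁ + 2y₂ + 4y₃ + 2y₄ + 4y₅ + y₆] = 0.033333·(-26.393) = -0.8798.

-0.8798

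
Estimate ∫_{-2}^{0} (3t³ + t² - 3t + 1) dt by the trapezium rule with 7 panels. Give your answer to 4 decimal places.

-1.5510

h = (0 − (-2))/7 = 0.285714.
Nodes t₀,…,t₇ = -2, -1.714286, -1.428571, -1.142857, -0.857143, -0.571429, -0.285714, 0.
f(t) = 3t³ + t² - 3t + 1: f₀=-13, f₁=-6.032070, f₂=-1.419825, f₃=1.256560, f₄=2.416910, f₅=2.481050, f₆=1.868805, f₇=1.
(h/2)·[f₀ + 2f₁ + 2f₂ + 2f₃ + 2f₄ + 2f₅ + 2f₆ + f₇] = 0.142857·(-10.857143) = -1.5510.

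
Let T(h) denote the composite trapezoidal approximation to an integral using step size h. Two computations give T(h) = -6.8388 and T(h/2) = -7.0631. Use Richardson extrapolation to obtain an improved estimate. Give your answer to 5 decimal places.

-7.13787

R = (4·T(h/2) − T(h)) / 3 = (4·(-7.0631) − (-6.8388))/3 = (-21.4136)/3 = -7.13787.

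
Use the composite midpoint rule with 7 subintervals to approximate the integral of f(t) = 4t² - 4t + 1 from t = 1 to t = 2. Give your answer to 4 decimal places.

4.3265

h = (2 − 1)/7 = 0.142857.
Midpoints m₁,…,m₇ = 1.071429, 1.214286, 1.357143, 1.5, 1.642857, 1.785714, 1.928571.
f(m₁)=1.306122, f(m₂)=2.040816, f(m₃)=2.938776, f(m₄)=4, f(m₅)=5.224490, f(m₆)=6.612245, f(m₇)=8.163265.
h·[f(m₁) + f(m₂) + f(m₃) + f(m₄) + f(m₅) + f(m₆) + f(m₇)] = 0.142857·(30.285714) = 4.3265.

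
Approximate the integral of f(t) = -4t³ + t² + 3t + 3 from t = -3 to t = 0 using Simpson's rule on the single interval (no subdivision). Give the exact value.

85.5

S = (b−a)/6 · [f(-3) + 4f(-1.5) + f(0)] = 0.5·[111 + 4·14.25 + 3] = 85.5.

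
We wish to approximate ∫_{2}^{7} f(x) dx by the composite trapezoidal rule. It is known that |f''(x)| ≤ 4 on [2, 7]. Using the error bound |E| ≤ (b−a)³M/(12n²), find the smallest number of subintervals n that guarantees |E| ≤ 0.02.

Need 500/(12n²) ≤ 0.02.
n² ≥ 500/(12·0.02) = 2083.33 ⇒ n ≥ 45.6435, so the smallest n is 46.

46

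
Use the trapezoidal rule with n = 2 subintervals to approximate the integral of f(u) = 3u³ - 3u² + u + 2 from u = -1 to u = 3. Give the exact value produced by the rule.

60

h = (3 − (-1))/2 = 2.
Nodes u₀,…,u₂ = -1, 1, 3.
f(u) = 3u³ - 3u² + u + 2: f₀=-5, f₁=3, f₂=59.
(h/2)·[f₀ + 2f₁ + f₂] = 1·(60) = 60.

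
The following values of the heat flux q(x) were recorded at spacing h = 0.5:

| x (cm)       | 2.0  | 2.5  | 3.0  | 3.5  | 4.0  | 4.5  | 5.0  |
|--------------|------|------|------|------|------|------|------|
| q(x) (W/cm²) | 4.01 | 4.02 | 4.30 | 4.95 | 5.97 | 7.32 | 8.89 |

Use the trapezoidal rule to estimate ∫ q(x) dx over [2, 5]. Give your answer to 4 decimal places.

16.5050

h = 0.5, n = 6.
(h/2)·[y₀ + 2y₁ + 2y₂ + 2y₃ + 2y₄ + 2y₅ + y₆] = 0.25·(66.02) = 16.5050.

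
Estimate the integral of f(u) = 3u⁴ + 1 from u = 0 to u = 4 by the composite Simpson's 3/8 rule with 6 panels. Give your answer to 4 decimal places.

619.1111

h = (4 − 0)/6 = 0.666667.
Nodes u₀,…,u₆ = 0, 0.666667, 1.333333, 2, 2.666667, 3.333333, 4.
f(u) = 3u⁴ + 1: f₀=1, f₁=1.592593, f₂=10.481481, f₃=49, f₄=152.703704, f₅=371.370370, f₆=769.
(3h/8)·[f₀ + 3f₁ + 3f₂ + 2f₃ + 3f₄ + 3f₅ + f₆] = 0.25·(2476.444444) = 619.1111.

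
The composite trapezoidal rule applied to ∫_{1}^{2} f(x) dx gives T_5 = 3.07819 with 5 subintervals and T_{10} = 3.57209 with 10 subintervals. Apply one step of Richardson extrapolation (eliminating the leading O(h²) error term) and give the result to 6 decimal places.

R = (4·T_{10} − T_5) / 3 = (4·3.57209 − 3.07819)/3 = (11.21017)/3 = 3.736723.

3.736723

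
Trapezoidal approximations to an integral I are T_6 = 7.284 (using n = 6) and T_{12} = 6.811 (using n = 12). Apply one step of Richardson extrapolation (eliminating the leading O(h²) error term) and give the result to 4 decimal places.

6.6533

R = (4·T_{12} − T_6) / 3 = (4·6.811 − 7.284)/3 = (19.960)/3 = 6.6533.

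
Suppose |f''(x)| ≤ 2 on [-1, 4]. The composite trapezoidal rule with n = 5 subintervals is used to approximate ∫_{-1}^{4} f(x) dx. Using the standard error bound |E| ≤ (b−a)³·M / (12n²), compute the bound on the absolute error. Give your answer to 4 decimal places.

|E| ≤ (5)³·2 / (12·5²) = 250/300 = 0.8333.

0.8333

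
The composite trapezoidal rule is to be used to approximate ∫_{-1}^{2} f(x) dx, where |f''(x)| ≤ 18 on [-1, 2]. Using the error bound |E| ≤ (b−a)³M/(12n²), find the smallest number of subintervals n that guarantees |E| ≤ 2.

Need 486/(12n²) ≤ 2.
n² ≥ 486/(12·2) = 20.25 ⇒ n ≥ 4.5000, so the smallest n is 5.

5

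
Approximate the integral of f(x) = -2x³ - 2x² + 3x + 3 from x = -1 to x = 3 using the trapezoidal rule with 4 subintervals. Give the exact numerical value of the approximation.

-40

h = (3 − (-1))/4 = 1.
Nodes x₀,…,x₄ = -1, 0, 1, 2, 3.
f(x) = -2x³ - 2x² + 3x + 3: f₀=0, f₁=3, f₂=2, f₃=-15, f₄=-60.
(h/2)·[f₀ + 2f₁ + 2f₂ + 2f₃ + f₄] = 0.5·(-80) = -40.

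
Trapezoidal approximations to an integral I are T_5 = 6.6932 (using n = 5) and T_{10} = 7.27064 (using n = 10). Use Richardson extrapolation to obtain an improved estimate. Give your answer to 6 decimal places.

7.463120

R = (4·T_{10} − T_5) / 3 = (4·7.27064 − 6.6932)/3 = (22.38936)/3 = 7.463120.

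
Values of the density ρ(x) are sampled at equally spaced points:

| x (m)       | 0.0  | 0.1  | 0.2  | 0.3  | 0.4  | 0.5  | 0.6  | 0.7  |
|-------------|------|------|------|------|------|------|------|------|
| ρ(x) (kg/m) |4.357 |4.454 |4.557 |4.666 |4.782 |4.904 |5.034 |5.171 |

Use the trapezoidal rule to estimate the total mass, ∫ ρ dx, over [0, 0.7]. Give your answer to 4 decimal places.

3.3161

h = 0.1, n = 7.
(h/2)·[y₀ + 2y₁ + 2y₂ + 2y₃ + 2y₄ + 2y₅ + 2y₆ + y₇] = 0.05·(66.322) = 3.3161.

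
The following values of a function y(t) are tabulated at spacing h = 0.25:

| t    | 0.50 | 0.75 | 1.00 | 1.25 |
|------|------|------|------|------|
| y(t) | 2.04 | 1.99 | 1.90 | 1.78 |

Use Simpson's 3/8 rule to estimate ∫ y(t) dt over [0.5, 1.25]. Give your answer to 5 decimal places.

h = 0.25, n = 3.
(3h/8)·[y₀ + 3y₁ + 3y₂ + y₃] = 0.09375·(15.49) = 1.45219.

1.45219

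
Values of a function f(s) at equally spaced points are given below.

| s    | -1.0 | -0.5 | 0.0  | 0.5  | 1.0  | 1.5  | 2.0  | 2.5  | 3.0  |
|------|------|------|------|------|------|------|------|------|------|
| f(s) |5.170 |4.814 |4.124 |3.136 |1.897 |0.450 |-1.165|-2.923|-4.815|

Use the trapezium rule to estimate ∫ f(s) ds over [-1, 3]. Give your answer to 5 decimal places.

5.25525

h = 0.5, n = 8.
(h/2)·[y₀ + 2y₁ + 2y₂ + 2y₃ + 2y₄ + 2y₅ + 2y₆ + 2y₇ + y₈] = 0.25·(21.021) = 5.25525.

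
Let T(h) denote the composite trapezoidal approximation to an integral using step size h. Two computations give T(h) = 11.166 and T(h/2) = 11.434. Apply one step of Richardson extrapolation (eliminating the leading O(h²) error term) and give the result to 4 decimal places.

R = (4·T(h/2) − T(h)) / 3 = (4·11.434 − 11.166)/3 = (34.570)/3 = 11.5233.

11.5233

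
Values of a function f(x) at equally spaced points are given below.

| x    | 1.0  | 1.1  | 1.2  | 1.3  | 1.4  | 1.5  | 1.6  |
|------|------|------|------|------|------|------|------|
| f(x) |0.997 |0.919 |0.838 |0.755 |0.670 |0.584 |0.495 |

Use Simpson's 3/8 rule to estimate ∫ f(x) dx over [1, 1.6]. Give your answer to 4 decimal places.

h = 0.1, n = 6.
(3h/8)·[y₀ + 3y₁ + 3y₂ + 2y₃ + 3y₄ + 3y₅ + y₆] = 0.0375·(12.035) = 0.4513.

0.4513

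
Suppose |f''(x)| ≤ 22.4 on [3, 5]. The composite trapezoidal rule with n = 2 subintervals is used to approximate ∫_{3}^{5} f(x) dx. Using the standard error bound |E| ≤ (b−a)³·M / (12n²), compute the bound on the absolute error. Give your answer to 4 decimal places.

3.7333

|E| ≤ (2)³·22.4 / (12·2²) = 179.2/48 = 3.7333.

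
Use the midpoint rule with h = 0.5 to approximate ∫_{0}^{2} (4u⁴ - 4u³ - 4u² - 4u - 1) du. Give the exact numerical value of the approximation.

h = (2 − 0)/4 = 0.5.
Midpoints m₁,…,m₄ = 0.25, 0.75, 1.25, 1.75.
f(m₁)=-2.296875, f(m₂)=-6.671875, f(m₃)=-10.296875, f(m₄)=-4.171875.
h·[f(m₁) + f(m₂) + f(m₃) + f(m₄)] = 0.5·(-23.4375) = -11.71875.

-11.71875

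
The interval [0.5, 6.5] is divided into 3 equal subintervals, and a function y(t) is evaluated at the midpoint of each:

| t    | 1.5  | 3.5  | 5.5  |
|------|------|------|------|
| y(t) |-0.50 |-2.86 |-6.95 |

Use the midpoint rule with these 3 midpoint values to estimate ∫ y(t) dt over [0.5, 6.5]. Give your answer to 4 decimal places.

h = 2, n = 3.
h·[y(m₁) + y(m₂) + y(m₃)] = 2·(-10.31) = -20.6200.

-20.6200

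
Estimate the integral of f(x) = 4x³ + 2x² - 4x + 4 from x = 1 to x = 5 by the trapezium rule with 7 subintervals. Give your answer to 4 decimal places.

h = (5 − 1)/7 = 0.571429.
Nodes x₀,…,x₇ = 1, 1.571429, 2.142857, 2.714286, 3.285714, 3.857143, 4.428571, 5.
f(x) = 4x³ + 2x² - 4x + 4: f₀=6, f₁=18.174927, f₂=43.970845, f₃=87.865889, f₄=154.338192, f₅=247.865889, f₆=372.927114, f₇=534.
(h/2)·[f₀ + 2f₁ + 2f₂ + 2f₃ + 2f₄ + 2f₅ + 2f₆ + f₇] = 0.285714·(2390.285714) = 682.9388.

682.9388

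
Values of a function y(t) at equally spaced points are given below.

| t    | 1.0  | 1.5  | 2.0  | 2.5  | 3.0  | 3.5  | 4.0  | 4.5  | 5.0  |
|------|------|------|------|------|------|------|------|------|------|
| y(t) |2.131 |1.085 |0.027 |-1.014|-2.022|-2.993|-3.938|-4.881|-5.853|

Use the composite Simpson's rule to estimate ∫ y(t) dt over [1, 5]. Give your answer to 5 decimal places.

h = 0.5, n = 8.
(h/3)·[y₀ + 4y₁ + 2y₂ + 4y₃ + 2y₄ + 4y₅ + 2y₆ + 4y₇ + y₈] = 0.166667·(-46.800) = -7.80000.

-7.80000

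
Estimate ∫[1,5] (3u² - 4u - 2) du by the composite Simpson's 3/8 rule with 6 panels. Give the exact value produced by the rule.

68

h = (5 − 1)/6 = 0.666667.
Nodes u₀,…,u₆ = 1, 1.666667, 2.333333, 3, 3.666667, 4.333333, 5.
f(u) = 3u² - 4u - 2: f₀=-3, f₁=-0.333333, f₂=5, f₃=13, f₄=23.666667, f₅=37, f₆=53.
(3h/8)·[f₀ + 3f₁ + 3f₂ + 2f₃ + 3f₄ + 3f₅ + f₆] = 0.25·(272) = 68.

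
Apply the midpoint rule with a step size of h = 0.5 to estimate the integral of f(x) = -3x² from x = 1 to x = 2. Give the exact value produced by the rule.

-6.9375

h = (2 − 1)/2 = 0.5.
Midpoints m₁,…,m₂ = 1.25, 1.75.
f(m₁)=-4.6875, f(m₂)=-9.1875.
h·[f(m₁) + f(m₂)] = 0.5·(-13.875) = -6.9375.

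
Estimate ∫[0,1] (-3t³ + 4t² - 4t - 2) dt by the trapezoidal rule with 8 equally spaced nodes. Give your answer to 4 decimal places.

h = (1 − 0)/7 = 0.142857.
Nodes t₀,…,t₇ = 0, 0.142857, 0.285714, 0.428571, 0.571429, 0.714286, 0.857143, 1.
f(t) = -3t³ + 4t² - 4t - 2: f₀=-2, f₁=-2.498542, f₂=-2.886297, f₃=-3.215743, f₄=-3.539359, f₅=-3.909621, f₆=-4.379009, f₇=-5.
(h/2)·[f₀ + 2f₁ + 2f₂ + 2f₃ + 2f₄ + 2f₅ + 2f₆ + f₇] = 0.071429·(-47.857143) = -3.4184.

-3.4184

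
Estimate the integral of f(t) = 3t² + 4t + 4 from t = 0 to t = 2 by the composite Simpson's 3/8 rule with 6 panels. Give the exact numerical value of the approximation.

24

h = (2 − 0)/6 = 0.333333.
Nodes t₀,…,t₆ = 0, 0.333333, 0.666667, 1, 1.333333, 1.666667, 2.
f(t) = 3t² + 4t + 4: f₀=4, f₁=5.666667, f₂=8, f₃=11, f₄=14.666667, f₅=19, f₆=24.
(3h/8)·[f₀ + 3f₁ + 3f₂ + 2f₃ + 3f₄ + 3f₅ + f₆] = 0.125·(192) = 24.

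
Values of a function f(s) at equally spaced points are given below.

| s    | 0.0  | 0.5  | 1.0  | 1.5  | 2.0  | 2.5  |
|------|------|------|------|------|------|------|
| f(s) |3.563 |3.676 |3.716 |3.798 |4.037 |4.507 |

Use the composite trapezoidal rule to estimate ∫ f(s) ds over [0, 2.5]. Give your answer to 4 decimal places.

h = 0.5, n = 5.
(h/2)·[y₀ + 2y₁ + 2y₂ + 2y₃ + 2y₄ + y₅] = 0.25·(38.524) = 9.6310.

9.6310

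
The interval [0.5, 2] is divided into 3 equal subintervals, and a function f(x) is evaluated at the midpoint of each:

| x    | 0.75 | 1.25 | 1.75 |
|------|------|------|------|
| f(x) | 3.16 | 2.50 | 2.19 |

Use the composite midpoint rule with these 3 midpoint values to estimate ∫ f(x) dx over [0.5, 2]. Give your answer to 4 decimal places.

3.9250

h = 0.5, n = 3.
h·[y(m₁) + y(m₂) + y(m₃)] = 0.5·(7.85) = 3.9250.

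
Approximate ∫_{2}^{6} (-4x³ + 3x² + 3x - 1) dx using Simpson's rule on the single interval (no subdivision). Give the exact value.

S = (b−a)/6 · [f(2) + 4f(4) + f(6)] = 0.666667·[(-15) + 4·(-197) + (-739)] = -1028.

-1028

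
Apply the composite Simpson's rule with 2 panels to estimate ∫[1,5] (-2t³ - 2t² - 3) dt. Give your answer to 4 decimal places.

-406.6667

h = (5 − 1)/2 = 2.
Nodes t₀,…,t₂ = 1, 3, 5.
f(t) = -2t³ - 2t² - 3: f₀=-7, f₁=-75, f₂=-303.
(h/3)·[f₀ + 4f₁ + f₂] = 0.666667·(-610) = -406.6667.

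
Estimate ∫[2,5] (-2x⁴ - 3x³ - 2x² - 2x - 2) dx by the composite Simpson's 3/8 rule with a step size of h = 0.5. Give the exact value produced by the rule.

h = (5 − 2)/6 = 0.5.
Nodes x₀,…,x₆ = 2, 2.5, 3, 3.5, 4, 4.5, 5.
f(x) = -2x⁴ - 3x³ - 2x² - 2x - 2: f₀=-70, f₁=-144.5, f₂=-269, f₃=-462.25, f₄=-746, f₅=-1145, f₆=-1687.
(3h/8)·[f₀ + 3f₁ + 3f₂ + 2f₃ + 3f₄ + 3f₅ + f₆] = 0.1875·(-9595) = -1799.0625.

-1799.0625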